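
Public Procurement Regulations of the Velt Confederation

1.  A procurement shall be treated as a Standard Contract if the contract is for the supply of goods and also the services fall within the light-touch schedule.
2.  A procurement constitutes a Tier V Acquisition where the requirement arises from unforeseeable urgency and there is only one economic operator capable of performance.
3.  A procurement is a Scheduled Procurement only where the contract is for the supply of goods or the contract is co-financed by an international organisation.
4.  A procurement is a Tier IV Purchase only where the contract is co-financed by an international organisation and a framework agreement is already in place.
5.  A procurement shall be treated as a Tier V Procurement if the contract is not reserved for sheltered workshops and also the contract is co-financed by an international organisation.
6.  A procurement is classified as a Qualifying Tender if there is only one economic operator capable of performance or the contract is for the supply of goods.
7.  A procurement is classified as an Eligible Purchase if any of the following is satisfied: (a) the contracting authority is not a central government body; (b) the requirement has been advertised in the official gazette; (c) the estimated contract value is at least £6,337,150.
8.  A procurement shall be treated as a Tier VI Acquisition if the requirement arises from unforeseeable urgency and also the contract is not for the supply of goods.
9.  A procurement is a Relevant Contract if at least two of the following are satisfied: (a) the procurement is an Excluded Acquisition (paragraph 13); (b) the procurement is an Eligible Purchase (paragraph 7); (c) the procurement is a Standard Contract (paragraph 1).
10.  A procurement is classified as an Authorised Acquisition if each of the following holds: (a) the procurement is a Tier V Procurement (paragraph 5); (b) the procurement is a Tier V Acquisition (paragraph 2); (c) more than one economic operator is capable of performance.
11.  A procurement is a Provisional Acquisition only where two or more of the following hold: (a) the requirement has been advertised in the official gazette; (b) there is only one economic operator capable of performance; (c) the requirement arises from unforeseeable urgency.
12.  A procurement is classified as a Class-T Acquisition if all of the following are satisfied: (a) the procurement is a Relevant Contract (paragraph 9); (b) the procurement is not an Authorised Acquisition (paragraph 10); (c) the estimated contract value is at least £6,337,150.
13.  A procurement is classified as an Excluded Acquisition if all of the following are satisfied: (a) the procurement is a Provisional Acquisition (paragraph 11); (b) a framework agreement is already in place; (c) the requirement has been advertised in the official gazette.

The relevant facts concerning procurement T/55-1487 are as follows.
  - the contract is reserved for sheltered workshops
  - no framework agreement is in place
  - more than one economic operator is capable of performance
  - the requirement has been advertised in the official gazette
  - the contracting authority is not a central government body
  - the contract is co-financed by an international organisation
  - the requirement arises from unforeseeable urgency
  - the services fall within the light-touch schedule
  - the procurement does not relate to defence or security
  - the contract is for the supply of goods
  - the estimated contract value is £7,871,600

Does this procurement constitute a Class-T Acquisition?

Yes

paragraph 11 — Provisional Acquisition: the requirement has been advertised in the official gazette? yes; there is only one economic operator capable of performance? no; the requirement arises from unforeseeable urgency? yes — 2 of 3 hold (need ≥2) → satisfied.
paragraph 13 — Excluded Acquisition: [Provisional Acquisition (paragraph 11)? yes] AND [a framework agreement is already in place? no] AND [the requirement has been advertised in the official gazette? yes] → not satisfied.
paragraph 7 — Eligible Purchase: [the contracting authority is not a central government body? yes] OR [the requirement has been advertised in the official gazette? yes] OR [estimated contract value: £7,871,600 ≥ £6,337,150? yes] → satisfied.
paragraph 1 — Standard Contract: [the contract is for the supply of goods? yes] AND [the services fall within the light-touch schedule? yes] → satisfied.
paragraph 9 — Relevant Contract: Excluded Acquisition (paragraph 13)? no; Eligible Purchase (paragraph 7)? yes; Standard Contract (paragraph 1)? yes — 2 of 3 hold (need ≥2) → satisfied.
paragraph 5 — Tier V Procurement: [the contract is not reserved for sheltered workshops? no] AND [the contract is co-financed by an international organisation? yes] → not satisfied.
paragraph 2 — Tier V Acquisition: [the requirement arises from unforeseeable urgency? yes] AND [there is only one economic operator capable of performance? no] → not satisfied.
paragraph 10 — Authorised Acquisition: [Tier V Procurement (paragraph 5)? no] AND [Tier V Acquisition (paragraph 2)? no] AND [more than one economic operator is capable of performance? yes] → not satisfied.
paragraph 12 — Class-T Acquisition: [Relevant Contract (paragraph 9)? yes] AND [not an Authorised Acquisition (paragraph 10)? yes] AND [estimated contract value: £7,871,600 ≥ £6,337,150? yes] → satisfied.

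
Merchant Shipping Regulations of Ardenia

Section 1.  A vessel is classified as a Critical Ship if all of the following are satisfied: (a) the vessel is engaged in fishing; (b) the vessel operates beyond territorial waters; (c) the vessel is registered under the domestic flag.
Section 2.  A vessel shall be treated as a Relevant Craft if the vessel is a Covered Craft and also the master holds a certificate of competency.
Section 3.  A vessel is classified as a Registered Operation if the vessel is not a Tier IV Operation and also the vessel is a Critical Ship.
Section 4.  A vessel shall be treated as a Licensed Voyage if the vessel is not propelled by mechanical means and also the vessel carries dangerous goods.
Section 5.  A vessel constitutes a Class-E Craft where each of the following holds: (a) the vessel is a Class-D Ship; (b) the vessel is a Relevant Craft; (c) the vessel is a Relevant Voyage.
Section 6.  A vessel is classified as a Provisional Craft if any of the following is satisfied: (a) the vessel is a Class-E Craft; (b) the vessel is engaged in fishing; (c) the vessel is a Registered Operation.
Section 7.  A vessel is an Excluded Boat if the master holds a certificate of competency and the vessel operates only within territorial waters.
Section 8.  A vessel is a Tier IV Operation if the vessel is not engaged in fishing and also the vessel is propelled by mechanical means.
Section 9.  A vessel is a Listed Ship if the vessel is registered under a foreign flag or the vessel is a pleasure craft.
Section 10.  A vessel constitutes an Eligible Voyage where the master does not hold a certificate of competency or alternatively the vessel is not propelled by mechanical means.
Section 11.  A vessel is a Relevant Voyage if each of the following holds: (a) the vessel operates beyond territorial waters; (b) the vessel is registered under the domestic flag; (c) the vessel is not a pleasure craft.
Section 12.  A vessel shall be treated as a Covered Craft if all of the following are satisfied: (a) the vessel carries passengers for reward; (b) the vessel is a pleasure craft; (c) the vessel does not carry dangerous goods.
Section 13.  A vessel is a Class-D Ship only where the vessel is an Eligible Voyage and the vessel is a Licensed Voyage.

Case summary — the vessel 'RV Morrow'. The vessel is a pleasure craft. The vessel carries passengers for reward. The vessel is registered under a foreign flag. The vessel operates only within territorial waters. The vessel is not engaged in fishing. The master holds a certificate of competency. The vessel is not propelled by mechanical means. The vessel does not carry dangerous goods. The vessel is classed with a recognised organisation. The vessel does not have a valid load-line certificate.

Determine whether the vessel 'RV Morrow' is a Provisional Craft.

No

section 10 — Eligible Voyage: [the master does not hold a certificate of competency? no] OR [the vessel is not propelled by mechanical means? yes] → satisfied.
section 4 — Licensed Voyage: [the vessel is not propelled by mechanical means? yes] AND [the vessel carries dangerous goods? no] → not satisfied.
section 13 — Class-D Ship: [Eligible Voyage (section 10)? yes] AND [Licensed Voyage (section 4)? no] → not satisfied.
section 12 — Covered Craft: [the vessel carries passengers for reward? yes] AND [the vessel is a pleasure craft? yes] AND [the vessel does not carry dangerous goods? yes] → satisfied.
section 2 — Relevant Craft: [Covered Craft (section 12)? yes] AND [the master holds a certificate of competency? yes] → satisfied.
section 11 — Relevant Voyage: [the vessel operates beyond territorial waters? no] AND [the vessel is registered under the domestic flag? no] AND [the vessel is not a pleasure craft? no] → not satisfied.
section 5 — Class-E Craft: [Class-D Ship (section 13)? no] AND [Relevant Craft (section 2)? yes] AND [Relevant Voyage (section 11)? no] → not satisfied.
section 8 — Tier IV Operation: [the vessel is not engaged in fishing? yes] AND [the vessel is propelled by mechanical means? no] → not satisfied.
section 1 — Critical Ship: [the vessel is engaged in fishing? no] AND [the vessel operates beyond territorial waters? no] AND [the vessel is registered under the domestic flag? no] → not satisfied.
section 3 — Registered Operation: [not a Tier IV Operation (section 8)? yes] AND [Critical Ship (section 1)? no] → not satisfied.
section 6 — Provisional Craft: [Class-E Craft (section 5)? no] OR [the vessel is engaged in fishing? no] OR [Registered Operation (section 3)? no] → not satisfied.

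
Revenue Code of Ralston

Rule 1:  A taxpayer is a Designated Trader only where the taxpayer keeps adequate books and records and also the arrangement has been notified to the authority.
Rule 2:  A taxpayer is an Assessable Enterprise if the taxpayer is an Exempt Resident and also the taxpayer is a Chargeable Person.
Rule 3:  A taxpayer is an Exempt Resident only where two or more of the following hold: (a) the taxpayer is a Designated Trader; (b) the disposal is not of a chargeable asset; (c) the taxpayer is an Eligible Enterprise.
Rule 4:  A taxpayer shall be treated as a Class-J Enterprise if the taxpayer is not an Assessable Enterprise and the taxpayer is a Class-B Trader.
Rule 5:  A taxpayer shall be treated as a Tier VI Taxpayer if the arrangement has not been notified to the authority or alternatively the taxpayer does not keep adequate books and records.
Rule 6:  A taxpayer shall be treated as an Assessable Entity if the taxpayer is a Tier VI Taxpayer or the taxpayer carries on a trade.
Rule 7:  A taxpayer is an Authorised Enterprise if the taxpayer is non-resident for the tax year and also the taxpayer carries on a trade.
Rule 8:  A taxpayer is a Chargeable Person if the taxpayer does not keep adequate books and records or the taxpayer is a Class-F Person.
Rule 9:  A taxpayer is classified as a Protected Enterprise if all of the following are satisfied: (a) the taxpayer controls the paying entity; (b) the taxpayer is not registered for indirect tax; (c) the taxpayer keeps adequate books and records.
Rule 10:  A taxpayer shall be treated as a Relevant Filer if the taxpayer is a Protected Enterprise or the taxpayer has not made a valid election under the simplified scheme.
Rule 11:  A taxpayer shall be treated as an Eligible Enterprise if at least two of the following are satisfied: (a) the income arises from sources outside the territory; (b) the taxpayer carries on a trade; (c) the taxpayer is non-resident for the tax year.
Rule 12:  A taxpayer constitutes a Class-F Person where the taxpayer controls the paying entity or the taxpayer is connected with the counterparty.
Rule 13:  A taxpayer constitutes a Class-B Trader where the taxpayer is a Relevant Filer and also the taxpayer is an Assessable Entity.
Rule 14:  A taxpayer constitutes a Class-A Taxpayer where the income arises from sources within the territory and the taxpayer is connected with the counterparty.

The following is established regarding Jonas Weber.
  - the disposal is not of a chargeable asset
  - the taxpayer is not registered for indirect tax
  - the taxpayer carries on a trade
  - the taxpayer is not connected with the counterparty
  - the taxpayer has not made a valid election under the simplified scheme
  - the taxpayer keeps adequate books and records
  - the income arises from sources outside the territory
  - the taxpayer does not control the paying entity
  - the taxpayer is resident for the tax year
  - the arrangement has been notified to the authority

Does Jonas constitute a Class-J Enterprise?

Yes

Under rule 1: the taxpayer keeps adequate books and records? yes; and the arrangement has been notified to the authority? yes. So the taxpayer is a Designated Trader.
Under rule 11: the income arises from sources outside the territory? yes; the taxpayer carries on a trade? yes; the taxpayer is non-resident for the tax year? no — 2 of 3 hold (need ≥2) → satisfied.
Under rule 3: Designated Trader (rule 1)? yes; the disposal is not of a chargeable asset? yes; Eligible Enterprise (rule 11)? yes — 3 of 3 hold (need ≥2) → satisfied.
Under rule 12: the taxpayer controls the paying entity? no; or the taxpayer is connected with the counterparty? no. So the taxpayer is not a Class-F Person.
Under rule 8: the taxpayer does not keep adequate books and records? no; or Class-F Person (rule 12)? no. So the taxpayer is not a Chargeable Person.
Under rule 2: Exempt Resident (rule 3)? yes; and Chargeable Person (rule 8)? no. So the taxpayer is not an Assessable Enterprise.
Under rule 9: the taxpayer controls the paying entity? no; and the taxpayer is not registered for indirect tax? yes; and the taxpayer keeps adequate books and records? yes. So the taxpayer is not a Protected Enterprise.
Under rule 10: Protected Enterprise (rule 9)? no; or the taxpayer has not made a valid election under the simplified scheme? yes. So the taxpayer is a Relevant Filer.
Under rule 5: the arrangement has not been notified to the authority? no; or the taxpayer does not keep adequate books and records? no. So the taxpayer is not a Tier VI Taxpayer.
Under rule 6: Tier VI Taxpayer (rule 5)? no; or the taxpayer carries on a trade? yes. So the taxpayer is an Assessable Entity.
Under rule 13: Relevant Filer (rule 10)? yes; and Assessable Entity (rule 6)? yes. So the taxpayer is a Class-B Trader.
Under rule 4: not an Assessable Enterprise (rule 2)? yes; and Class-B Trader (rule 13)? yes. So the taxpayer is a Class-J Enterprise.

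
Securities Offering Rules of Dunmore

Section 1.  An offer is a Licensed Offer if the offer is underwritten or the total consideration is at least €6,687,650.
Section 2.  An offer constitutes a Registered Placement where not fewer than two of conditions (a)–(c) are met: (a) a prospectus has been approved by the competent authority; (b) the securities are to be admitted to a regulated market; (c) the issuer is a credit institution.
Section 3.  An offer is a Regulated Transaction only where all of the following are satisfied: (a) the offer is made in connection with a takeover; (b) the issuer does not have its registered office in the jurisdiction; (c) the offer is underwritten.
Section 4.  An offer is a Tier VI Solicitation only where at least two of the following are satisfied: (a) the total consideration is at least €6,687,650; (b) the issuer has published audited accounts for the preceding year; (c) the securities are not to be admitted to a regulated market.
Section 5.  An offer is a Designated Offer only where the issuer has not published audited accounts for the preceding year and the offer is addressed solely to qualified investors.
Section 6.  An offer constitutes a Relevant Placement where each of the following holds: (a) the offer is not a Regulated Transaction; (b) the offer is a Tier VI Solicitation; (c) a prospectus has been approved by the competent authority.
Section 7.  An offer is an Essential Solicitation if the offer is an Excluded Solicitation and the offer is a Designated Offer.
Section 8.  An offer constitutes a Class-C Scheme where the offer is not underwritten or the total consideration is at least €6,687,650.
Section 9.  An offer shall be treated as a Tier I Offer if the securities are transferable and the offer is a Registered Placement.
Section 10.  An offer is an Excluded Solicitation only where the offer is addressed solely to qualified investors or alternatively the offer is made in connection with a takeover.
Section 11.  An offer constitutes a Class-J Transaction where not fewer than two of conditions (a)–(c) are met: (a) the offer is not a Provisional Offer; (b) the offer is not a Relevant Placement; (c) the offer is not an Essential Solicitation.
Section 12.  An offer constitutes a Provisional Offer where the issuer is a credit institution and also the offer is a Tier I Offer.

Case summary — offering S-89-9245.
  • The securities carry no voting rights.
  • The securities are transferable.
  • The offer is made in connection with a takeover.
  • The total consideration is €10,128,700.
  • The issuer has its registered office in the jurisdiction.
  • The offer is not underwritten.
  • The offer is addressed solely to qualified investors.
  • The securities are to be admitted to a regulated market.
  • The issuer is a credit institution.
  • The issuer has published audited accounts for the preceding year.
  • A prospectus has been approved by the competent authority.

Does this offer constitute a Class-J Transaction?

section 2 — Registered Placement: a prospectus has been approved by the competent authority? yes; the securities are to be admitted to a regulated market? yes; the issuer is a credit institution? yes — 3 of 3 hold (need ≥2) → satisfied.
section 9 — Tier I Offer: [the securities are transferable? yes] AND [Registered Placement (section 2)? yes] → satisfied.
section 12 — Provisional Offer: [the issuer is a credit institution? yes] AND [Tier I Offer (section 9)? yes] → satisfied.
section 3 — Regulated Transaction: [the offer is made in connection with a takeover? yes] AND [the issuer does not have its registered office in the jurisdiction? no] AND [the offer is underwritten? no] → not satisfied.
section 4 — Tier VI Solicitation: total consideration: €10,128,700 ≥ €6,687,650? yes; the issuer has published audited accounts for the preceding year? yes; the securities are not to be admitted to a regulated market? no — 2 of 3 hold (need ≥2) → satisfied.
section 6 — Relevant Placement: [not a Regulated Transaction (section 3)? yes] AND [Tier VI Solicitation (section 4)? yes] AND [a prospectus has been approved by the competent authority? yes] → satisfied.
section 10 — Excluded Solicitation: [the offer is addressed solely to qualified investors? yes] OR [the offer is made in connection with a takeover? yes] → satisfied.
section 5 — Designated Offer: [the issuer has not published audited accounts for the preceding year? no] AND [the offer is addressed solely to qualified investors? yes] → not satisfied.
section 7 — Essential Solicitation: [Excluded Solicitation (section 10)? yes] AND [Designated Offer (section 5)? no] → not satisfied.
section 11 — Class-J Transaction: not a Provisional Offer (section 12)? no; not a Relevant Placement (section 6)? no; not an Essential Solicitation (section 7)? yes — 1 of 3 hold (need ≥2) → not satisfied.

No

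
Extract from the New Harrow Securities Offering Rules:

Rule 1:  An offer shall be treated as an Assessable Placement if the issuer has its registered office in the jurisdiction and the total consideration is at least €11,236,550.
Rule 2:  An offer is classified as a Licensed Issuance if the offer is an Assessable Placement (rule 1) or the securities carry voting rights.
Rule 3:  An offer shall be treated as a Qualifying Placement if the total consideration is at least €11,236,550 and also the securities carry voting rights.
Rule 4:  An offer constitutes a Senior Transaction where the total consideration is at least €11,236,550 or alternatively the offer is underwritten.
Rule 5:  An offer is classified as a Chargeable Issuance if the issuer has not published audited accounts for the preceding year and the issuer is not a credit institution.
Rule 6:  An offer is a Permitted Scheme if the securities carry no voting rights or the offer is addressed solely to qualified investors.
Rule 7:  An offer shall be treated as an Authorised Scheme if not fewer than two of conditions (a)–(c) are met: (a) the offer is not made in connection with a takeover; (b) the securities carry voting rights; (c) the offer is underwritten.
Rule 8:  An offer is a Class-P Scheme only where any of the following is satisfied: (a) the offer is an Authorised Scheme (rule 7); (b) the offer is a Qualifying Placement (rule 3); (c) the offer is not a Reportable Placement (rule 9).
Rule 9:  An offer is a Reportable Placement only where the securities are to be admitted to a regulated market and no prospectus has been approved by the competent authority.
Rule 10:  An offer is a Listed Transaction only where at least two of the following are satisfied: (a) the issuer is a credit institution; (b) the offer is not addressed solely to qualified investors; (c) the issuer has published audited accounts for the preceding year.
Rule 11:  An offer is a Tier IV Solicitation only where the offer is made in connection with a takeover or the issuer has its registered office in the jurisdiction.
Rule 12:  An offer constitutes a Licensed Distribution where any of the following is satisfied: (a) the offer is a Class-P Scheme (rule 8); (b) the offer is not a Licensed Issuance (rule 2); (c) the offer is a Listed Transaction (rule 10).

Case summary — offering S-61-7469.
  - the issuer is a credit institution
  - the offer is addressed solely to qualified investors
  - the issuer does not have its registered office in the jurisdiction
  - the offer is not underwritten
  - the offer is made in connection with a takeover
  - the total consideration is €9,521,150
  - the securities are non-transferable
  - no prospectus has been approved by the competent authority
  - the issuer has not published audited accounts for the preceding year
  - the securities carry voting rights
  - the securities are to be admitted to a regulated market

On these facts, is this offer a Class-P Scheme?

Under rule 7: the offer is not made in connection with a takeover? no; the securities carry voting rights? yes; the offer is underwritten? no — 1 of 3 hold (need ≥2) → not satisfied.
Under rule 3: total consideration: €9,521,150 ≥ €11,236,550? no; and the securities carry voting rights? yes. So the offer is not a Qualifying Placement.
Under rule 9: the securities are to be admitted to a regulated market? yes; and no prospectus has been approved by the competent authority? yes. So the offer is a Reportable Placement.
Under rule 8: Authorised Scheme (rule 7)? no; or Qualifying Placement (rule 3)? no; or not a Reportable Placement (rule 9)? no. So the offer is not a Class-P Scheme.

No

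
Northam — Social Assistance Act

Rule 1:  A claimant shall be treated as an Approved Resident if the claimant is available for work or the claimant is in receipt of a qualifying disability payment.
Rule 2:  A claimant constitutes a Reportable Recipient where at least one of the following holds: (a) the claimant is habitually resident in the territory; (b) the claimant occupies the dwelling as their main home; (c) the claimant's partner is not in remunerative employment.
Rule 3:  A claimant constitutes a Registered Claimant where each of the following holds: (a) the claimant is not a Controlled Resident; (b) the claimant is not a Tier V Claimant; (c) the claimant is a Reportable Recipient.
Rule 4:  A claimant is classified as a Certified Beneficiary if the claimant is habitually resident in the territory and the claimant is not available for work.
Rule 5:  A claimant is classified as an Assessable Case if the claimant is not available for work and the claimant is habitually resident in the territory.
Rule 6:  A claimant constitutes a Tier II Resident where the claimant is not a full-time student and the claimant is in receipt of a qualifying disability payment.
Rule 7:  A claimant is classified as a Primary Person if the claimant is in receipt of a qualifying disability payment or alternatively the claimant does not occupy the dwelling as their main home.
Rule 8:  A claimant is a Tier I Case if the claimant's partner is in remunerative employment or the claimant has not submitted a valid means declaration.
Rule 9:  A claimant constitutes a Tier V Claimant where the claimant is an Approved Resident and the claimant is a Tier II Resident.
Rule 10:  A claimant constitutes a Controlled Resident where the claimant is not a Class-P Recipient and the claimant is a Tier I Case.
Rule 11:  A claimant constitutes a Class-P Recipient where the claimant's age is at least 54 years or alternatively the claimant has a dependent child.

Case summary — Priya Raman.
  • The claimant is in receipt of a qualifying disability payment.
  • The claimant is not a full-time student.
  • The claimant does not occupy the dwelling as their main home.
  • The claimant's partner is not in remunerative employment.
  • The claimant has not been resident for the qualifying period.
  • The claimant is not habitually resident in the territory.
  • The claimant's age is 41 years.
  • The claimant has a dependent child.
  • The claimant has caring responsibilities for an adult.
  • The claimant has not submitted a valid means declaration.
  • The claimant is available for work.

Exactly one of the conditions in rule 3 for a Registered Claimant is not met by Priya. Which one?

Tier V Claimant

rule 11 — Class-P Recipient: [claimant's age: 41 years ≥ 54 years? no] OR [the claimant has a dependent child? yes] → satisfied.
rule 8 — Tier I Case: [the claimant's partner is in remunerative employment? no] OR [the claimant has not submitted a valid means declaration? yes] → satisfied.
rule 10 — Controlled Resident: [not a Class-P Recipient (rule 11)? no] AND [Tier I Case (rule 8)? yes] → not satisfied.
rule 1 — Approved Resident: [the claimant is available for work? yes] OR [the claimant is in receipt of a qualifying disability payment? yes] → satisfied.
rule 6 — Tier II Resident: [the claimant is not a full-time student? yes] AND [the claimant is in receipt of a qualifying disability payment? yes] → satisfied.
rule 9 — Tier V Claimant: [Approved Resident (rule 1)? yes] AND [Tier II Resident (rule 6)? yes] → satisfied.
rule 2 — Reportable Recipient: [the claimant is habitually resident in the territory? no] OR [the claimant occupies the dwelling as their main home? no] OR [the claimant's partner is not in remunerative employment? yes] → satisfied.
rule 3 — Registered Claimant: [not a Controlled Resident (rule 10)? yes] AND [not a Tier V Claimant (rule 9)? no] AND [Reportable Recipient (rule 2)? yes] → not satisfied.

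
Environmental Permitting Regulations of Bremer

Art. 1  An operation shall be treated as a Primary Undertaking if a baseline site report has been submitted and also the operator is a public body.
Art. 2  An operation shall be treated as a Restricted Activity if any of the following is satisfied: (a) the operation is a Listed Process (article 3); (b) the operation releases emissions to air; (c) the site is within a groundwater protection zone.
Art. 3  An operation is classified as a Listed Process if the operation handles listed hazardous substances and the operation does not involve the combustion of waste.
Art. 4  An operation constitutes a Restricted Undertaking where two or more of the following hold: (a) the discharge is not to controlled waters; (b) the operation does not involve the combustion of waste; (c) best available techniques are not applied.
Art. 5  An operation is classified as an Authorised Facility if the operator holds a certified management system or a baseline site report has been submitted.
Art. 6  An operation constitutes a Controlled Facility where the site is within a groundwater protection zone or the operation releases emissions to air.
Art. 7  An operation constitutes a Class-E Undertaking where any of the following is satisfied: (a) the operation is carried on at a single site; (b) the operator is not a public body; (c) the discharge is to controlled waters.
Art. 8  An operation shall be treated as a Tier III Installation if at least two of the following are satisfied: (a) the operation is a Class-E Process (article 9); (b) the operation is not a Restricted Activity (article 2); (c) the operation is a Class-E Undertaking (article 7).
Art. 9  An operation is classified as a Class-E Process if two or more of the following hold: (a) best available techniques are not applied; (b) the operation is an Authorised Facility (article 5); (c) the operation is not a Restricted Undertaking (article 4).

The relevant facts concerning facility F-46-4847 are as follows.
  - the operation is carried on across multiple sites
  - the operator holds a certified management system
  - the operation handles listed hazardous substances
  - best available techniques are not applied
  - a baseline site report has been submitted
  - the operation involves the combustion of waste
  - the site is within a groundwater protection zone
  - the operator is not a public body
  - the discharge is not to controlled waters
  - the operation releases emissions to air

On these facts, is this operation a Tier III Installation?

Yes

Under article 5: the operator holds a certified management system? yes; or a baseline site report has been submitted? yes. So the operation is an Authorised Facility.
Under article 4: the discharge is not to controlled waters? yes; the operation does not involve the combustion of waste? no; best available techniques are not applied? yes — 2 of 3 hold (need ≥2) → satisfied.
Under article 9: best available techniques are not applied? yes; Authorised Facility (article 5)? yes; not a Restricted Undertaking (article 4)? no — 2 of 3 hold (need ≥2) → satisfied.
Under article 3: the operation handles listed hazardous substances? yes; and the operation does not involve the combustion of waste? no. So the operation is not a Listed Process.
Under article 2: Listed Process (article 3)? no; or the operation releases emissions to air? yes; or the site is within a groundwater protection zone? yes. So the operation is a Restricted Activity.
Under article 7: the operation is carried on at a single site? no; or the operator is not a public body? yes; or the discharge is to controlled waters? no. So the operation is a Class-E Undertaking.
Under article 8: Class-E Process (article 9)? yes; not a Restricted Activity (article 2)? no; Class-E Undertaking (article 7)? yes — 2 of 3 hold (need ≥2) → satisfied.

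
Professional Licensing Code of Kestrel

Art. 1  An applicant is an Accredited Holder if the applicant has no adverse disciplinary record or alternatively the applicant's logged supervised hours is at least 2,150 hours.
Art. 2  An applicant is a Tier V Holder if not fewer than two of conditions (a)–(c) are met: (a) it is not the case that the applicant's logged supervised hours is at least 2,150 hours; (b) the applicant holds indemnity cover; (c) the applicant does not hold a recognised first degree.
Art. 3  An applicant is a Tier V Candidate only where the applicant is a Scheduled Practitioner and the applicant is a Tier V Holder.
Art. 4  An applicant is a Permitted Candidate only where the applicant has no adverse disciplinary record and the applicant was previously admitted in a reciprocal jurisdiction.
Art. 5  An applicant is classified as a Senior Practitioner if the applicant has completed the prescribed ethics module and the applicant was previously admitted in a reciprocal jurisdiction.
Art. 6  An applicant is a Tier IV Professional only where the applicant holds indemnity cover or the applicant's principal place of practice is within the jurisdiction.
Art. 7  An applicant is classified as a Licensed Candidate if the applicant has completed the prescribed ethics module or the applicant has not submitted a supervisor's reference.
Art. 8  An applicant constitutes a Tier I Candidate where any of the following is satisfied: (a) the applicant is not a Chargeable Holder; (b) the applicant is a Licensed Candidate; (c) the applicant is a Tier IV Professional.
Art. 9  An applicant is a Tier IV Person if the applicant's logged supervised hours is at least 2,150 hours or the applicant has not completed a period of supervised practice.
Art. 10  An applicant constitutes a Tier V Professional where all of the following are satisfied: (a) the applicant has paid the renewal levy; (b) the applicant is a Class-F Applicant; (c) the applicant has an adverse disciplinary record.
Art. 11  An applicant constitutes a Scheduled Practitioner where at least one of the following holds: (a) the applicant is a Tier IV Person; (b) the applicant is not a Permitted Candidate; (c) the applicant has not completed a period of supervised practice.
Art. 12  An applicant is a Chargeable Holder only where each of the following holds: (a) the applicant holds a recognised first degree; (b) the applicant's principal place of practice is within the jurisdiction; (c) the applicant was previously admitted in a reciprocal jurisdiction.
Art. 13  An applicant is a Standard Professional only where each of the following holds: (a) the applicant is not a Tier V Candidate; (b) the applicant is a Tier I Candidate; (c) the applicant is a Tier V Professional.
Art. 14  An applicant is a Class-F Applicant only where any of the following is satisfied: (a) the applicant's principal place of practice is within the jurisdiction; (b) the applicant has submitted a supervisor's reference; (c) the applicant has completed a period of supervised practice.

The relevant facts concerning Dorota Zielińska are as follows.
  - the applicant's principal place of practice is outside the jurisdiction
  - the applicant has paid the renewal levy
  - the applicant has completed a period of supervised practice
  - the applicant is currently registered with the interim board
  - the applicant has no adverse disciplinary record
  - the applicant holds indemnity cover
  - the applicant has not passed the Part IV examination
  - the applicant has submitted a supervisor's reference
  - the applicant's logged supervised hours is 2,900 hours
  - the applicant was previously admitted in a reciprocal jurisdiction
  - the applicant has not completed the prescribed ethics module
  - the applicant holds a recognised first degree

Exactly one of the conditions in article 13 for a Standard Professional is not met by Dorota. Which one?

article 9 — Tier IV Person: [applicant's logged supervised hours: 2,900 hours ≥ 2,150 hours? yes] OR [the applicant has not completed a period of supervised practice? no] → satisfied.
article 4 — Permitted Candidate: [the applicant has no adverse disciplinary record? yes] AND [the applicant was previously admitted in a reciprocal jurisdiction? yes] → satisfied.
article 11 — Scheduled Practitioner: [Tier IV Person (article 9)? yes] OR [not a Permitted Candidate (article 4)? no] OR [the applicant has not completed a period of supervised practice? no] → satisfied.
article 2 — Tier V Holder: applicant's logged supervised hours: 2,900 hours ≥ 2,150 hours? yes, so negated condition no; the applicant holds indemnity cover? yes; the applicant does not hold a recognised first degree? no — 1 of 3 hold (need ≥2) → not satisfied.
article 3 — Tier V Candidate: [Scheduled Practitioner (article 11)? yes] AND [Tier V Holder (article 2)? no] → not satisfied.
article 12 — Chargeable Holder: [the applicant holds a recognised first degree? yes] AND [the applicant's principal place of practice is within the jurisdiction? no] AND [the applicant was previously admitted in a reciprocal jurisdiction? yes] → not satisfied.
article 7 — Licensed Candidate: [the applicant has completed the prescribed ethics module? no] OR [the applicant has not submitted a supervisor's reference? no] → not satisfied.
article 6 — Tier IV Professional: [the applicant holds indemnity cover? yes] OR [the applicant's principal place of practice is within the jurisdiction? no] → satisfied.
article 8 — Tier I Candidate: [not a Chargeable Holder (article 12)? yes] OR [Licensed Candidate (article 7)? no] OR [Tier IV Professional (article 6)? yes] → satisfied.
article 14 — Class-F Applicant: [the applicant's principal place of practice is within the jurisdiction? no] OR [the applicant has submitted a supervisor's reference? yes] OR [the applicant has completed a period of supervised practice? yes] → satisfied.
article 10 — Tier V Professional: [the applicant has paid the renewal levy? yes] AND [Class-F Applicant (article 14)? yes] AND [the applicant has an adverse disciplinary record? no] → not satisfied.
article 13 — Standard Professional: [not a Tier V Candidate (article 3)? yes] AND [Tier I Candidate (article 8)? yes] AND [Tier V Professional (article 10)? no] → not satisfied.

Tier V Professional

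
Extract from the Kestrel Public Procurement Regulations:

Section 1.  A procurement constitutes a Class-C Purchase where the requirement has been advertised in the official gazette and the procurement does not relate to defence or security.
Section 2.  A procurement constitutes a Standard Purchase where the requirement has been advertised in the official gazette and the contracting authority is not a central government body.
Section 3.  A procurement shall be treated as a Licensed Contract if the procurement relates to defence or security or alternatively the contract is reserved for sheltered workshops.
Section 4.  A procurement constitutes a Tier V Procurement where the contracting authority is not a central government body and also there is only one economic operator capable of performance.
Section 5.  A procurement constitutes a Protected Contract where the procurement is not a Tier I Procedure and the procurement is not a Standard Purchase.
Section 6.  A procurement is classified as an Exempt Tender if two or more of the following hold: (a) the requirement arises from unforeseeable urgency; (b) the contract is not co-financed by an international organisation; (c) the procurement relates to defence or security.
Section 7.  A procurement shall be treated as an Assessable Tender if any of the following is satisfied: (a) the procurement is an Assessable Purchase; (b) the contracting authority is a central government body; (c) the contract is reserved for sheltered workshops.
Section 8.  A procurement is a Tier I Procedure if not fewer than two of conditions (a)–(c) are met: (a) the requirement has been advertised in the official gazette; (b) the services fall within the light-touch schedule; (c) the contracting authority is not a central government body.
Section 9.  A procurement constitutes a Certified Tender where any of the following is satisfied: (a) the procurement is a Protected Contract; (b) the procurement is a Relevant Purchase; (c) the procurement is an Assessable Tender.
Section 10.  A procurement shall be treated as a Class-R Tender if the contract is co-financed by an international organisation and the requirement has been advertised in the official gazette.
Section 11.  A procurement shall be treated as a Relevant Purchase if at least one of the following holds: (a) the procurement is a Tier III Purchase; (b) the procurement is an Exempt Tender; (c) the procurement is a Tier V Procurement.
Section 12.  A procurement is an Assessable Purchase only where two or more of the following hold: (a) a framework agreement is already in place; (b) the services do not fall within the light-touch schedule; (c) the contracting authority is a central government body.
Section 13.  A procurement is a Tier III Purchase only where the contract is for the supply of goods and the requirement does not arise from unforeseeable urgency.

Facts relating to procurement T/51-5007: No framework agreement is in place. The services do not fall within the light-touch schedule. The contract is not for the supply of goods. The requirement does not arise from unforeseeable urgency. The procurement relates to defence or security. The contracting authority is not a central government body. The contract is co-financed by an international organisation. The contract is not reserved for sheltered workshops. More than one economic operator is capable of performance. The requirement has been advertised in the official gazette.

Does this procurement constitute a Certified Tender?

No

section 8 — Tier I Procedure: the requirement has been advertised in the official gazette? yes; the services fall within the light-touch schedule? no; the contracting authority is not a central government body? yes — 2 of 3 hold (need ≥2) → satisfied.
section 2 — Standard Purchase: [the requirement has been advertised in the official gazette? yes] AND [the contracting authority is not a central government body? yes] → satisfied.
section 5 — Protected Contract: [not a Tier I Procedure (section 8)? no] AND [not a Standard Purchase (section 2)? no] → not satisfied.
section 13 — Tier III Purchase: [the contract is for the supply of goods? no] AND [the requirement does not arise from unforeseeable urgency? yes] → not satisfied.
section 6 — Exempt Tender: the requirement arises from unforeseeable urgency? no; the contract is not co-financed by an international organisation? no; the procurement relates to defence or security? yes — 1 of 3 hold (need ≥2) → not satisfied.
section 4 — Tier V Procurement: [the contracting authority is not a central government body? yes] AND [there is only one economic operator capable of performance? no] → not satisfied.
section 11 — Relevant Purchase: [Tier III Purchase (section 13)? no] OR [Exempt Tender (section 6)? no] OR [Tier V Procurement (section 4)? no] → not satisfied.
section 12 — Assessable Purchase: a framework agreement is already in place? no; the services do not fall within the light-touch schedule? yes; the contracting authority is a central government body? no — 1 of 3 hold (need ≥2) → not satisfied.
section 7 — Assessable Tender: [Assessable Purchase (section 12)? no] OR [the contracting authority is a central government body? no] OR [the contract is reserved for sheltered workshops? no] → not satisfied.
section 9 — Certified Tender: [Protected Contract (section 5)? no] OR [Relevant Purchase (section 11)? no] OR [Assessable Tender (section 7)? no] → not satisfied.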